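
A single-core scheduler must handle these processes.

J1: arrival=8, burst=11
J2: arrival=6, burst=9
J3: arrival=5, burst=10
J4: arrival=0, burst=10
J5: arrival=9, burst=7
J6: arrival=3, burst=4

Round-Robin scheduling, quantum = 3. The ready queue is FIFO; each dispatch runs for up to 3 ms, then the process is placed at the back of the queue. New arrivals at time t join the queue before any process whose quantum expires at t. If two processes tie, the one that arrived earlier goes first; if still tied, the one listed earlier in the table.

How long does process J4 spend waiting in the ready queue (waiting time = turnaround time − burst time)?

28

Timeline: | J4 0-3 | J6 3-6 | J4 6-9 | J3 9-12 | J2 12-15 | J6 15-16 | J1 16-19 | J5 19-22 | J4 22-25 | J3 25-28 | J2 28-31 | J1 31-34 | J5 34-37 | J4 37-38 | J3 38-41 | J2 41-44 | J1 44-47 | J5 47-48 | J3 48-49 | J1 49-51 |
Completion: J1=51  J2=44  J3=49  J4=38  J5=48  J6=16
Turnaround (C−A): J1=43  J2=38  J3=44  J4=38  J5=39  J6=13
Waiting(J4) = turnaround − burst = 38 − 10 = 28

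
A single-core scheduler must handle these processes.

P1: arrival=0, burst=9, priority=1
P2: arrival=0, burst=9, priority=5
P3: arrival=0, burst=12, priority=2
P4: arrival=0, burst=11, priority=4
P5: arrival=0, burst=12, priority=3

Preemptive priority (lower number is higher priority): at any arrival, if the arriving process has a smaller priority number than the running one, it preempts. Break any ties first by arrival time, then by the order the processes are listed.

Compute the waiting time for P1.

Schedule: | P1 0-9 | P3 9-21 | P5 21-33 | P4 33-44 | P2 44-53 |
Completion: P1=9  P2=53  P3=21  P4=44  P5=33
Turnaround (C−A): P1=9  P2=53  P3=21  P4=44  P5=33
Waiting(P1) = turnaround − burst = 9 − 9 = 0

0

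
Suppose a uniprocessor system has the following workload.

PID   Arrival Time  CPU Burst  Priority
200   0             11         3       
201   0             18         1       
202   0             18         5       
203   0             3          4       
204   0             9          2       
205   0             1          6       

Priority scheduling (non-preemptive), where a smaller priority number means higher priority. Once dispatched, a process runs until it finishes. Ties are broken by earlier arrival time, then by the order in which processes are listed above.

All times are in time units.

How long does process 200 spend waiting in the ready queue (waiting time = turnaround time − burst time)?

Gantt: | 201 0-18 | 204 18-27 | 200 27-38 | 203 38-41 | 202 41-59 | 205 59-60 |
Completion: 200=38  201=18  202=59  203=41  204=27  205=60
Turnaround (C−A): 200=38  201=18  202=59  203=41  204=27  205=60
Waiting(200) = turnaround − burst = 38 − 11 = 27

27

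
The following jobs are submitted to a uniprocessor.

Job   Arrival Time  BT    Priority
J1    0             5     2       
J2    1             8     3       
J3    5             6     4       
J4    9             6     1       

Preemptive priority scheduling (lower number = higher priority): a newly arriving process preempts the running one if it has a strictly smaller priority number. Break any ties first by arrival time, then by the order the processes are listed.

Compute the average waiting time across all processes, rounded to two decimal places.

6.00

Timeline: | J1 0-5 | J2 5-9 | J4 9-15 | J2 15-19 | J3 19-25 |
Completion: J1=5  J2=19  J3=25  J4=15
Turnaround (C−A): J1=5  J2=18  J3=20  J4=6
Waiting times: J1=0, J2=10, J3=14, J4=0
Average waiting = (0+10+14+0) / 4 = 24/4 = 6.00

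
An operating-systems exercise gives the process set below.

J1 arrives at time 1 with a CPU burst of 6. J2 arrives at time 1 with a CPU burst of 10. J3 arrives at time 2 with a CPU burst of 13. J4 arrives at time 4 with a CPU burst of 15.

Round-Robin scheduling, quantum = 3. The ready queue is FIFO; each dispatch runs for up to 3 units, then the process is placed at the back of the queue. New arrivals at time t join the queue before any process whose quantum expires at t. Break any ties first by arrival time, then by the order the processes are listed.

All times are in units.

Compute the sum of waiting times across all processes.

86

Schedule: | idle 0-1 | J1 1-4 | J2 4-7 | J3 7-10 | J4 10-13 | J1 13-16 | J2 16-19 | J3 19-22 | J4 22-25 | J2 25-28 | J3 28-31 | J4 31-34 | J2 34-35 | J3 35-38 | J4 38-41 | J3 41-42 | J4 42-45 |
Completion: J1=16  J2=35  J3=42  J4=45
Waiting = turnaround − burst: J1=9, J2=24, J3=27, J4=26
Total waiting = 9 + 24 + 27 + 26 = 86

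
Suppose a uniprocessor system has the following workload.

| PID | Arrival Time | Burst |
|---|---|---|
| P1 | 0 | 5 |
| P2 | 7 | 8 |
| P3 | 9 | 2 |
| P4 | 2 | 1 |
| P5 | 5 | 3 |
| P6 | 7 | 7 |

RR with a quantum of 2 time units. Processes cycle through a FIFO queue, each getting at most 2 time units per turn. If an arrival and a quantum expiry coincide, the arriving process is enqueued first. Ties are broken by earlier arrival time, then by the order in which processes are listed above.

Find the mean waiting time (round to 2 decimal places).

Timeline: | P1 0-2 | P4 2-3 | P1 3-5 | P5 5-7 | P1 7-8 | P2 8-10 | P6 10-12 | P5 12-13 | P3 13-15 | P2 15-17 | P6 17-19 | P2 19-21 | P6 21-23 | P2 23-25 | P6 25-26 |
Completion: P1=8  P2=25  P3=15  P4=3  P5=13  P6=26
Turnaround (C−A): P1=8  P2=18  P3=6  P4=1  P5=8  P6=19
Waiting times: P1=3, P2=10, P3=4, P4=0, P5=5, P6=12
Average waiting = (3+10+4+0+5+12) / 6 = 34/6 = 5.67

5.67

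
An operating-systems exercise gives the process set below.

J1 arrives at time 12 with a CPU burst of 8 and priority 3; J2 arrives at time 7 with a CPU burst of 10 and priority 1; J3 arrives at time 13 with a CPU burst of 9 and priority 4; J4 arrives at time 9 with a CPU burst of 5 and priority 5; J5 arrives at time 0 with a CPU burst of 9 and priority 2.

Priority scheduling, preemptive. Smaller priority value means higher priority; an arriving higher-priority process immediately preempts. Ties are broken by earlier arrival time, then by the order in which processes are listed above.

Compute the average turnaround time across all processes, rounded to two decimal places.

19.80

Gantt: | J5 0-7 | J2 7-17 | J5 17-19 | J1 19-27 | J3 27-36 | J4 36-41 |
Completion: J1=27  J2=17  J3=36  J4=41  J5=19
Turnaround times: J1=15, J2=10, J3=23, J4=32, J5=19
Average turnaround = (15+10+23+32+19) / 5 = 99/5 = 19.80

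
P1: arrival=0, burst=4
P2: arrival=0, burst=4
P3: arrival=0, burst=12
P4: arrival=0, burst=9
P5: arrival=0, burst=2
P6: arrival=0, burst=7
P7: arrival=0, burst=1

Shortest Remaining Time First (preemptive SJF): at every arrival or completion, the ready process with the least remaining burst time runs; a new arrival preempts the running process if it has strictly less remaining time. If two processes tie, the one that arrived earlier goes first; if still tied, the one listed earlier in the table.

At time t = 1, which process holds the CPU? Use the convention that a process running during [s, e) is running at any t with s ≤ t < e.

P5

Timeline: | P7 0-1 | P5 1-3 | P1 3-7 | P2 7-11 | P6 11-18 | P4 18-27 | P3 27-39 |
Completion: P1=7  P2=11  P3=39  P4=27  P5=3  P6=18  P7=1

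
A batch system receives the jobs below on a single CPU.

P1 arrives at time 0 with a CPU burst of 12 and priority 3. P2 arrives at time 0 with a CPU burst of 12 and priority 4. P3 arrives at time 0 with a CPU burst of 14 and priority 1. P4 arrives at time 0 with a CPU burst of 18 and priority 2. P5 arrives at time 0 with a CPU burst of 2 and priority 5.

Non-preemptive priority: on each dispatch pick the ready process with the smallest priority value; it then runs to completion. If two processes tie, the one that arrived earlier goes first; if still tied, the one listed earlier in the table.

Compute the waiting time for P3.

Gantt: | P3 0-14 | P4 14-32 | P1 32-44 | P2 44-56 | P5 56-58 |
Completion: P1=44  P2=56  P3=14  P4=32  P5=58
Waiting(P3) = turnaround − burst = 14 − 14 = 0

0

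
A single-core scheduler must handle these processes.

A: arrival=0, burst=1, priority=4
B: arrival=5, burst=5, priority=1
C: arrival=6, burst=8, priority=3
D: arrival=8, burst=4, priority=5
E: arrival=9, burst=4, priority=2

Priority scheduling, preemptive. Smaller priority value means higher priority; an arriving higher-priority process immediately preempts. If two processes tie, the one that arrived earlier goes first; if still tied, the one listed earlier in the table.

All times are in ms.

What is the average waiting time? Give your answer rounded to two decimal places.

Timeline: | A 0-1 | idle 1-5 | B 5-10 | E 10-14 | C 14-22 | D 22-26 |
Completion: A=1  B=10  C=22  D=26  E=14
Waiting times: A=0, B=0, C=8, D=14, E=1
Average waiting = (0+0+8+14+1) / 5 = 23/5 = 4.60

4.60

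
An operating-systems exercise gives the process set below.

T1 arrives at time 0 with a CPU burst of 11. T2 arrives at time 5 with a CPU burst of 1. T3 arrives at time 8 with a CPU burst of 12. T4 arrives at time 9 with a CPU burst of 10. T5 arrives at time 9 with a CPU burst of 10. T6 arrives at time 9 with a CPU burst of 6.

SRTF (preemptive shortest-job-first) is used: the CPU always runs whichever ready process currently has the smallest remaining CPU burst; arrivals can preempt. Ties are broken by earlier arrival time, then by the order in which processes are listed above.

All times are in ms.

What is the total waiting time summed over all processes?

Gantt: | T1 0-5 | T2 5-6 | T1 6-12 | T6 12-18 | T4 18-28 | T5 28-38 | T3 38-50 |
Completion: T1=12  T2=6  T3=50  T4=28  T5=38  T6=18
Turnaround (C−A): T1=12  T2=1  T3=42  T4=19  T5=29  T6=9
Waiting = turnaround − burst: T1=1, T2=0, T3=30, T4=9, T5=19, T6=3
Total waiting = 1 + 0 + 30 + 9 + 19 + 3 = 62

62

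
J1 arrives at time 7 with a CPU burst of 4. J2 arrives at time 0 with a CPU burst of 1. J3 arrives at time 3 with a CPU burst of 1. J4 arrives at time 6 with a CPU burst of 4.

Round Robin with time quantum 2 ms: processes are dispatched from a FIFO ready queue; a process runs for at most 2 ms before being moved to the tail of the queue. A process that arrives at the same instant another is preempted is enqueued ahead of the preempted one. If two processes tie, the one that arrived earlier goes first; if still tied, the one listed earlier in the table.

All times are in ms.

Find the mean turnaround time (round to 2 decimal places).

3.75

Gantt: | J2 0-1 | idle 1-3 | J3 3-4 | idle 4-6 | J4 6-8 | J1 8-10 | J4 10-12 | J1 12-14 |
Completion: J1=14  J2=1  J3=4  J4=12
Turnaround (C−A): J1=7  J2=1  J3=1  J4=6
Turnaround times: J1=7, J2=1, J3=1, J4=6
Average turnaround = (7+1+1+6) / 4 = 15/4 = 3.75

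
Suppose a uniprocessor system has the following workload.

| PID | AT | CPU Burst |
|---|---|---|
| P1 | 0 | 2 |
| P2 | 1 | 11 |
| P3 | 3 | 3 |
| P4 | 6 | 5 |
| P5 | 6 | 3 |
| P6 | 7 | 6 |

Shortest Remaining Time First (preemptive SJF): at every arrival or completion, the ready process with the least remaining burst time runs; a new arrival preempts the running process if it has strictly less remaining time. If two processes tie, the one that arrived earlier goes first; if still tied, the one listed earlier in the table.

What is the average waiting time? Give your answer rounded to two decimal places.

4.67

Schedule: | P1 0-2 | P2 2-3 | P3 3-6 | P5 6-9 | P4 9-14 | P6 14-20 | P2 20-30 |
Completion: P1=2  P2=30  P3=6  P4=14  P5=9  P6=20
Turnaround (C−A): P1=2  P2=29  P3=3  P4=8  P5=3  P6=13
Waiting times: P1=0, P2=18, P3=0, P4=3, P5=0, P6=7
Average waiting = (0+18+0+3+0+7) / 6 = 28/6 = 4.67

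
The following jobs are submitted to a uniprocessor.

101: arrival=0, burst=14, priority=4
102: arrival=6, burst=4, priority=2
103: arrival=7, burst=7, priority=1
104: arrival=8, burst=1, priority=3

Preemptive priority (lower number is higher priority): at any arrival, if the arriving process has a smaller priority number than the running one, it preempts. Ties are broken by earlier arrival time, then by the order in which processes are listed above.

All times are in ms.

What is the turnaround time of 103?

Schedule: | 101 0-6 | 102 6-7 | 103 7-14 | 102 14-17 | 104 17-18 | 101 18-26 |
Completion: 101=26  102=17  103=14  104=18
Turnaround (C−A): 101=26  102=11  103=7  104=10
Turnaround(103) = completion − arrival = 14 − 7 = 7

7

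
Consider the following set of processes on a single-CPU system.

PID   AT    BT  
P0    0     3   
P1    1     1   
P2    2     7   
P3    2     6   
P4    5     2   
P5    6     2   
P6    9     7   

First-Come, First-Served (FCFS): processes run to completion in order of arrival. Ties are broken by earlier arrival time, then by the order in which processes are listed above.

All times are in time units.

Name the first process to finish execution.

Schedule: | P0 0-3 | P1 3-4 | P2 4-11 | P3 11-17 | P4 17-19 | P5 19-21 | P6 21-28 |
Completion: P0=3  P1=4  P2=11  P3=17  P4=19  P5=21  P6=28
Turnaround (C−A): P0=3  P1=3  P2=9  P3=15  P4=14  P5=15  P6=19
Finish order: P0 → P1 → P2 → P3 → P4 → P5 → P6

P0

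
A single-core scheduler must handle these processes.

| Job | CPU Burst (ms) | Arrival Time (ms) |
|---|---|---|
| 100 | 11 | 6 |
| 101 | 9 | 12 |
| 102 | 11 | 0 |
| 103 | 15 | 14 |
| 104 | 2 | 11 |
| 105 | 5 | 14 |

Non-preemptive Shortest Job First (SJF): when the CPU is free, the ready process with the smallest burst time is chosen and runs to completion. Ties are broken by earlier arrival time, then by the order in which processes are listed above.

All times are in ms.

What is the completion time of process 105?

27

Timeline: | 102 0-11 | 104 11-13 | 101 13-22 | 105 22-27 | 100 27-38 | 103 38-53 |
Completion: 100=38  101=22  102=11  103=53  104=13  105=27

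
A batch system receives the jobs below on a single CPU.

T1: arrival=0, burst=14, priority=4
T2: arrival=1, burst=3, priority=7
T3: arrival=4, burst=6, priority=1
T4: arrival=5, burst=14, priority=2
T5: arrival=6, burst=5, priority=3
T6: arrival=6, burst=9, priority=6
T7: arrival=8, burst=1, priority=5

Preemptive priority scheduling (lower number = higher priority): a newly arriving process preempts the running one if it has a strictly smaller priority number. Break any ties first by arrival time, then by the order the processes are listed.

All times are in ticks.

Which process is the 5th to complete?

Gantt: | T1 0-4 | T3 4-10 | T4 10-24 | T5 24-29 | T1 29-39 | T7 39-40 | T6 40-49 | T2 49-52 |
Completion: T1=39  T2=52  T3=10  T4=24  T5=29  T6=49  T7=40
Turnaround (C−A): T1=39  T2=51  T3=6  T4=19  T5=23  T6=43  T7=32
Finish order: T3 → T4 → T5 → T1 → T7 → T6 → T2

T7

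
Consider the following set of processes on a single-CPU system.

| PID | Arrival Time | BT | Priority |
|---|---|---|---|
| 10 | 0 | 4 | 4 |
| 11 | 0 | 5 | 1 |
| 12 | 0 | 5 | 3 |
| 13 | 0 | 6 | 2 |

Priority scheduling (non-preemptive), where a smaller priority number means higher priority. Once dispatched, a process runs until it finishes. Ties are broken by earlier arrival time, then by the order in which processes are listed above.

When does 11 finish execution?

5

Schedule: | 11 0-5 | 13 5-11 | 12 11-16 | 10 16-20 |
Completion: 10=20  11=5  12=16  13=11
Turnaround (C−A): 10=20  11=5  12=16  13=11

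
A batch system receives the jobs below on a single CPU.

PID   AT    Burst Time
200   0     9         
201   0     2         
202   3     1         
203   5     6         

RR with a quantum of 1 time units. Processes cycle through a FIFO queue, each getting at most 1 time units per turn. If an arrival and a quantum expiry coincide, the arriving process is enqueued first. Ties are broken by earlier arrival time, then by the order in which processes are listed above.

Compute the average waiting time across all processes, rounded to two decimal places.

4.50

Timeline: | 200 0-1 | 201 1-2 | 200 2-3 | 201 3-4 | 202 4-5 | 200 5-6 | 203 6-7 | 200 7-8 | 203 8-9 | 200 9-10 | 203 10-11 | 200 11-12 | 203 12-13 | 200 13-14 | 203 14-15 | 200 15-16 | 203 16-17 | 200 17-18 |
Completion: 200=18  201=4  202=5  203=17
Turnaround (C−A): 200=18  201=4  202=2  203=12
Waiting times: 200=9, 201=2, 202=1, 203=6
Average waiting = (9+2+1+6) / 4 = 18/4 = 4.50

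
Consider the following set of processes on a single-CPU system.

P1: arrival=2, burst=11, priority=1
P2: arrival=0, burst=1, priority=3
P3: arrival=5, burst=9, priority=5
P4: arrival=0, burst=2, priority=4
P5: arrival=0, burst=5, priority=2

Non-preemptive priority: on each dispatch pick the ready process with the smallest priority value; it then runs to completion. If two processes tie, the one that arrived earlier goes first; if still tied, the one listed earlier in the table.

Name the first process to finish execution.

Timeline: | P5 0-5 | P1 5-16 | P2 16-17 | P4 17-19 | P3 19-28 |
Completion: P1=16  P2=17  P3=28  P4=19  P5=5
Finish order: P5 → P1 → P2 → P4 → P3

P5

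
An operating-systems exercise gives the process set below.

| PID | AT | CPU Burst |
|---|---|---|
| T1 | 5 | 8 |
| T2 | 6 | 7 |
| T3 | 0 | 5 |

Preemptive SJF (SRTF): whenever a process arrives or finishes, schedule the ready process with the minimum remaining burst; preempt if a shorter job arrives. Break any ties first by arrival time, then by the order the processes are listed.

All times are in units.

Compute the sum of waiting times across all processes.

Timeline: | T3 0-5 | T1 5-13 | T2 13-20 |
Completion: T1=13  T2=20  T3=5
Turnaround (C−A): T1=8  T2=14  T3=5
Waiting = turnaround − burst: T1=0, T2=7, T3=0
Total waiting = 0 + 7 + 0 = 7

7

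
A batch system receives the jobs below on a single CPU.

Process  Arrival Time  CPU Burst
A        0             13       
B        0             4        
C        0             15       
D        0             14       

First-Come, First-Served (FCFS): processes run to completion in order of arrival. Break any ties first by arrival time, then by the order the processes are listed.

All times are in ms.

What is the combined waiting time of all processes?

62

Timeline: | A 0-13 | B 13-17 | C 17-32 | D 32-46 |
Completion: A=13  B=17  C=32  D=46
Turnaround (C−A): A=13  B=17  C=32  D=46
Waiting = turnaround − burst: A=0, B=13, C=17, D=32
Total waiting = 0 + 13 + 17 + 32 = 62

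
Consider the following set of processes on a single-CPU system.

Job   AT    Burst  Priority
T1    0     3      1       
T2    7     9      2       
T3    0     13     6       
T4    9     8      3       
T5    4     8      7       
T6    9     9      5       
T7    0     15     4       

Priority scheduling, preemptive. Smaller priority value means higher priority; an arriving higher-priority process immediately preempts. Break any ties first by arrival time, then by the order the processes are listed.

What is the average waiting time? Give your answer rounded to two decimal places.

21.43

Gantt: | T1 0-3 | T7 3-7 | T2 7-16 | T4 16-24 | T7 24-35 | T6 35-44 | T3 44-57 | T5 57-65 |
Completion: T1=3  T2=16  T3=57  T4=24  T5=65  T6=44  T7=35
Waiting times: T1=0, T2=0, T3=44, T4=7, T5=53, T6=26, T7=20
Average waiting = (0+0+44+7+53+26+20) / 7 = 150/7 = 21.43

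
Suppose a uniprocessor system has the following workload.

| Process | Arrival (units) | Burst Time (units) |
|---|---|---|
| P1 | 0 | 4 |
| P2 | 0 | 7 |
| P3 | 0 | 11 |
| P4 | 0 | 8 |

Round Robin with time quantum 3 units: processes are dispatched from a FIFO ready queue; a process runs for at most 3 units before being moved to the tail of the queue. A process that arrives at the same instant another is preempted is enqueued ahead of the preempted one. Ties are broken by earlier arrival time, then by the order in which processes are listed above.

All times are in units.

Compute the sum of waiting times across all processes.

64

Schedule: | P1 0-3 | P2 3-6 | P3 6-9 | P4 9-12 | P1 12-13 | P2 13-16 | P3 16-19 | P4 19-22 | P2 22-23 | P3 23-26 | P4 26-28 | P3 28-30 |
Completion: P1=13  P2=23  P3=30  P4=28
Turnaround (C−A): P1=13  P2=23  P3=30  P4=28
Waiting = turnaround − burst: P1=9, P2=16, P3=19, P4=20
Total waiting = 9 + 16 + 19 + 20 = 64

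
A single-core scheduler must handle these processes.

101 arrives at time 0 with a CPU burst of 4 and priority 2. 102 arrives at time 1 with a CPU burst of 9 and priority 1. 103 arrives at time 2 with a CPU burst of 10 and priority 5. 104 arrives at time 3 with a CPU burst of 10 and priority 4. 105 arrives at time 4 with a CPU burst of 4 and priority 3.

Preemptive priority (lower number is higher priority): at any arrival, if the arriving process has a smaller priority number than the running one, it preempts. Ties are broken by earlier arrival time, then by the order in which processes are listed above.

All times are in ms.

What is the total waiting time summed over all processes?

57

Timeline: | 101 0-1 | 102 1-10 | 101 10-13 | 105 13-17 | 104 17-27 | 103 27-37 |
Completion: 101=13  102=10  103=37  104=27  105=17
Turnaround (C−A): 101=13  102=9  103=35  104=24  105=13
Waiting = turnaround − burst: 101=9, 102=0, 103=25, 104=14, 105=9
Total waiting = 9 + 0 + 25 + 14 + 9 = 57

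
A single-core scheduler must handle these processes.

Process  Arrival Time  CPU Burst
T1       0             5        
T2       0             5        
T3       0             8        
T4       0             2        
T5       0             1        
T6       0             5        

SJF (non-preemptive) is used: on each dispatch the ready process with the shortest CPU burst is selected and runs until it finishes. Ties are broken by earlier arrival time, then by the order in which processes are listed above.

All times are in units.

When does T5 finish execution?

Timeline: | T5 0-1 | T4 1-3 | T1 3-8 | T2 8-13 | T6 13-18 | T3 18-26 |
Completion: T1=8  T2=13  T3=26  T4=3  T5=1  T6=18

1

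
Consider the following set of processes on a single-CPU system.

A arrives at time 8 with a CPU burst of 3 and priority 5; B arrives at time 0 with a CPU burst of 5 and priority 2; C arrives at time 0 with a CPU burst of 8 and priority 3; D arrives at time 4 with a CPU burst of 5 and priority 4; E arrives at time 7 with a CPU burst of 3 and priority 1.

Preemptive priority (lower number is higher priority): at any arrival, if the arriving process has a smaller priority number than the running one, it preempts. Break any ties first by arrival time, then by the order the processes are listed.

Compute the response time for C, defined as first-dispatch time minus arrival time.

Timeline: | B 0-5 | C 5-7 | E 7-10 | C 10-16 | D 16-21 | A 21-24 |
Completion: A=24  B=5  C=16  D=21  E=10
Response(C) = first start − arrival = 5 − 0 = 5

5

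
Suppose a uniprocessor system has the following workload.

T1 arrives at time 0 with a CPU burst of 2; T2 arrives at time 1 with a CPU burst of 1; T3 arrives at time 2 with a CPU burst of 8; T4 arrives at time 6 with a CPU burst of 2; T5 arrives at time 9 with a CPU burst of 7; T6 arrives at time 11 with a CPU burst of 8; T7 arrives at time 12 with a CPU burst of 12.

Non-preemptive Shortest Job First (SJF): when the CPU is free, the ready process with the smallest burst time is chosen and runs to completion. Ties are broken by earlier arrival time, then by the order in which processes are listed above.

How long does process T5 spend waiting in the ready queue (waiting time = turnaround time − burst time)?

4

Timeline: | T1 0-2 | T2 2-3 | T3 3-11 | T4 11-13 | T5 13-20 | T6 20-28 | T7 28-40 |
Completion: T1=2  T2=3  T3=11  T4=13  T5=20  T6=28  T7=40
Turnaround (C−A): T1=2  T2=2  T3=9  T4=7  T5=11  T6=17  T7=28
Waiting(T5) = turnaround − burst = 11 − 7 = 4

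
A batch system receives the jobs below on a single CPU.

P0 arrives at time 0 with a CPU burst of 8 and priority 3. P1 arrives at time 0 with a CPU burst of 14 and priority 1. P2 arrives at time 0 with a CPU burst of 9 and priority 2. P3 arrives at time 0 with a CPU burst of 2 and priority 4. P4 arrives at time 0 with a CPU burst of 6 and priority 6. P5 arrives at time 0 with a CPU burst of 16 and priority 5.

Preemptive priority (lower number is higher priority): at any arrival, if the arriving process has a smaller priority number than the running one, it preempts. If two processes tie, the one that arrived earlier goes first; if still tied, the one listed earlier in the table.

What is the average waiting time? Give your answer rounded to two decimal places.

25.00

Gantt: | P1 0-14 | P2 14-23 | P0 23-31 | P3 31-33 | P5 33-49 | P4 49-55 |
Completion: P0=31  P1=14  P2=23  P3=33  P4=55  P5=49
Turnaround (C−A): P0=31  P1=14  P2=23  P3=33  P4=55  P5=49
Waiting times: P0=23, P1=0, P2=14, P3=31, P4=49, P5=33
Average waiting = (23+0+14+31+49+33) / 6 = 150/6 = 25.00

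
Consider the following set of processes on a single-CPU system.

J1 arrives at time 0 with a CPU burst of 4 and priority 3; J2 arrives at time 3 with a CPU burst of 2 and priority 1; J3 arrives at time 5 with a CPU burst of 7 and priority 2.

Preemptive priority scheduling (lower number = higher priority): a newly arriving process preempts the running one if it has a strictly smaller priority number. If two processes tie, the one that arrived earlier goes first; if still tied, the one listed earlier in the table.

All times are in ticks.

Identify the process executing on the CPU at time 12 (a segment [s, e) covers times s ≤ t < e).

Schedule: | J1 0-3 | J2 3-5 | J3 5-12 | J1 12-13 |
Completion: J1=13  J2=5  J3=12
Turnaround (C−A): J1=13  J2=2  J3=7

J1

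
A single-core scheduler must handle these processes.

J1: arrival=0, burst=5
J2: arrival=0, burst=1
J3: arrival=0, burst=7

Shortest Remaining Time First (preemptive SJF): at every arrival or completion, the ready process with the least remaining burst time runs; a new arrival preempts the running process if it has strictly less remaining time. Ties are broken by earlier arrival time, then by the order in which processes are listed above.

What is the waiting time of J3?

Gantt: | J2 0-1 | J1 1-6 | J3 6-13 |
Completion: J1=6  J2=1  J3=13
Turnaround (C−A): J1=6  J2=1  J3=13
Waiting(J3) = turnaround − burst = 13 − 7 = 6

6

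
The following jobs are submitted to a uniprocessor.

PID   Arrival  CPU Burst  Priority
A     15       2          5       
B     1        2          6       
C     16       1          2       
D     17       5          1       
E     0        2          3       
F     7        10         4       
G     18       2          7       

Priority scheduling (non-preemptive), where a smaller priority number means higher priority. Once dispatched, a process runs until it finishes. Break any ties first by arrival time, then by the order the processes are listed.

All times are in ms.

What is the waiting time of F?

0

Gantt: | E 0-2 | B 2-4 | idle 4-7 | F 7-17 | D 17-22 | C 22-23 | A 23-25 | G 25-27 |
Completion: A=25  B=4  C=23  D=22  E=2  F=17  G=27
Turnaround (C−A): A=10  B=3  C=7  D=5  E=2  F=10  G=9
Waiting(F) = turnaround − burst = 10 − 10 = 0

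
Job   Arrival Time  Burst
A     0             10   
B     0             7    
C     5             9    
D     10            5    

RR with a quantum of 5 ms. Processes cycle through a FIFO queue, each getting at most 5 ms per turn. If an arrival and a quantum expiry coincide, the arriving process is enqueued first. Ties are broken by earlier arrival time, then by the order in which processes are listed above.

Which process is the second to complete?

Schedule: | A 0-5 | B 5-10 | C 10-15 | A 15-20 | D 20-25 | B 25-27 | C 27-31 |
Completion: A=20  B=27  C=31  D=25
Turnaround (C−A): A=20  B=27  C=26  D=15
Finish order: A → D → B → C

D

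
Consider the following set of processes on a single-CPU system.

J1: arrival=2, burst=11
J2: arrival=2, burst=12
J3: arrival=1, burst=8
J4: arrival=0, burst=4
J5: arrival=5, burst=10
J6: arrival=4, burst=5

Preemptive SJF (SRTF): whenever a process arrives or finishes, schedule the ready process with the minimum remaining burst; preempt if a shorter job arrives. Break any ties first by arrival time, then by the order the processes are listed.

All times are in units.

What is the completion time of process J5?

Schedule: | J4 0-4 | J6 4-9 | J3 9-17 | J5 17-27 | J1 27-38 | J2 38-50 |
Completion: J1=38  J2=50  J3=17  J4=4  J5=27  J6=9

27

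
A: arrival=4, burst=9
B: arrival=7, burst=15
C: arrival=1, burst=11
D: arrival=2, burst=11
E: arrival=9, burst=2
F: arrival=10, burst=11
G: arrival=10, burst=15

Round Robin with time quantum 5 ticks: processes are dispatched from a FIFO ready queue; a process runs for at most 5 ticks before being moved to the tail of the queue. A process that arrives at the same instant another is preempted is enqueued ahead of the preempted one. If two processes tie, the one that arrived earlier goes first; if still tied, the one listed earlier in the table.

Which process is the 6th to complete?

Timeline: | idle 0-1 | C 1-6 | D 6-11 | A 11-16 | C 16-21 | B 21-26 | E 26-28 | F 28-33 | G 33-38 | D 38-43 | A 43-47 | C 47-48 | B 48-53 | F 53-58 | G 58-63 | D 63-64 | B 64-69 | F 69-70 | G 70-75 |
Completion: A=47  B=69  C=48  D=64  E=28  F=70  G=75
Turnaround (C−A): A=43  B=62  C=47  D=62  E=19  F=60  G=65
Finish order: E → A → C → D → B → F → G

F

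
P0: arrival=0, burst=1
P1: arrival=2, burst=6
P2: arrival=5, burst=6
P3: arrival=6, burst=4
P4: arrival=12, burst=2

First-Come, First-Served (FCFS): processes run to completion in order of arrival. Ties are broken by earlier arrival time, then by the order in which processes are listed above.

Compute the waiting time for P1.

0

Schedule: | P0 0-1 | idle 1-2 | P1 2-8 | P2 8-14 | P3 14-18 | P4 18-20 |
Completion: P0=1  P1=8  P2=14  P3=18  P4=20
Turnaround (C−A): P0=1  P1=6  P2=9  P3=12  P4=8
Waiting(P1) = turnaround − burst = 6 − 6 = 0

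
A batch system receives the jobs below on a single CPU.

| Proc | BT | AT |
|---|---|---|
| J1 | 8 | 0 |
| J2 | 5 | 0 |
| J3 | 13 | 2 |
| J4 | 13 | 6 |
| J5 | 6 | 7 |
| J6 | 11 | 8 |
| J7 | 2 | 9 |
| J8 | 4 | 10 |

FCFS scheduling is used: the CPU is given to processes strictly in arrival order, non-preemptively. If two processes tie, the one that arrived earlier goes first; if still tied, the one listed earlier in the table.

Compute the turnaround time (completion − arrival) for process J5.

Gantt: | J1 0-8 | J2 8-13 | J3 13-26 | J4 26-39 | J5 39-45 | J6 45-56 | J7 56-58 | J8 58-62 |
Completion: J1=8  J2=13  J3=26  J4=39  J5=45  J6=56  J7=58  J8=62
Turnaround(J5) = completion − arrival = 45 − 7 = 38

38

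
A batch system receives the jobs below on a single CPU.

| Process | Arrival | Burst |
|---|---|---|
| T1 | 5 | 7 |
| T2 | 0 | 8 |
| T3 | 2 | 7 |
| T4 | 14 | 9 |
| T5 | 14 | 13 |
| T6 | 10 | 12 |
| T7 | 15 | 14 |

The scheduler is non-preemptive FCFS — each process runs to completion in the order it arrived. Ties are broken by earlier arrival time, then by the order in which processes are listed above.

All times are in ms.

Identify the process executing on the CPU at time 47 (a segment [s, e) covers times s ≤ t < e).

Gantt: | T2 0-8 | T3 8-15 | T1 15-22 | T6 22-34 | T4 34-43 | T5 43-56 | T7 56-70 |
Completion: T1=22  T2=8  T3=15  T4=43  T5=56  T6=34  T7=70
Turnaround (C−A): T1=17  T2=8  T3=13  T4=29  T5=42  T6=24  T7=55

T5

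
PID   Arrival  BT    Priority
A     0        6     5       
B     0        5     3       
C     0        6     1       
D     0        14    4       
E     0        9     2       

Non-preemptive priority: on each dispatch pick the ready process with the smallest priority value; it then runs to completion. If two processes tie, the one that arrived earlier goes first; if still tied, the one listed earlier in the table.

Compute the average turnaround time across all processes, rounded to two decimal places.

Gantt: | C 0-6 | E 6-15 | B 15-20 | D 20-34 | A 34-40 |
Completion: A=40  B=20  C=6  D=34  E=15
Turnaround (C−A): A=40  B=20  C=6  D=34  E=15
Turnaround times: A=40, B=20, C=6, D=34, E=15
Average turnaround = (40+20+6+34+15) / 5 = 115/5 = 23.00

23.00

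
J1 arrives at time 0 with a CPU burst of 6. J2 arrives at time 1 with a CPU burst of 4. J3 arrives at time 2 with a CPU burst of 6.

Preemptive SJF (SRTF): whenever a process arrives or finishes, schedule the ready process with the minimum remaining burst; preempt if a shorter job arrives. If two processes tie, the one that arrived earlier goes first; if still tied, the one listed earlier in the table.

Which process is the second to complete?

Schedule: | J1 0-1 | J2 1-5 | J1 5-10 | J3 10-16 |
Completion: J1=10  J2=5  J3=16
Finish order: J2 → J1 → J3

J1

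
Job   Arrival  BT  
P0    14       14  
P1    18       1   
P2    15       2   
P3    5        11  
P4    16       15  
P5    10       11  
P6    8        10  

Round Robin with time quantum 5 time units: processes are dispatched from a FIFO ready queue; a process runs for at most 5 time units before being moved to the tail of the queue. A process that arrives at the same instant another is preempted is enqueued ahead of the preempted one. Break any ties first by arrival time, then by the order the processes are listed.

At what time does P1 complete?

Gantt: | idle 0-5 | P3 5-10 | P6 10-15 | P5 15-20 | P3 20-25 | P0 25-30 | P2 30-32 | P6 32-37 | P4 37-42 | P1 42-43 | P5 43-48 | P3 48-49 | P0 49-54 | P4 54-59 | P5 59-60 | P0 60-64 | P4 64-69 |
Completion: P0=64  P1=43  P2=32  P3=49  P4=69  P5=60  P6=37

43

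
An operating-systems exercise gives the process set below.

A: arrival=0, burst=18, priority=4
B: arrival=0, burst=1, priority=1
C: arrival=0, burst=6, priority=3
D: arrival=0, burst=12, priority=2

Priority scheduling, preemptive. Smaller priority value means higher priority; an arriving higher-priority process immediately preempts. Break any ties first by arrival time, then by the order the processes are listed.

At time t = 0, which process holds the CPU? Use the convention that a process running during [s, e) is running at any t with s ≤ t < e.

Gantt: | B 0-1 | D 1-13 | C 13-19 | A 19-37 |
Completion: A=37  B=1  C=19  D=13
Turnaround (C−A): A=37  B=1  C=19  D=13

B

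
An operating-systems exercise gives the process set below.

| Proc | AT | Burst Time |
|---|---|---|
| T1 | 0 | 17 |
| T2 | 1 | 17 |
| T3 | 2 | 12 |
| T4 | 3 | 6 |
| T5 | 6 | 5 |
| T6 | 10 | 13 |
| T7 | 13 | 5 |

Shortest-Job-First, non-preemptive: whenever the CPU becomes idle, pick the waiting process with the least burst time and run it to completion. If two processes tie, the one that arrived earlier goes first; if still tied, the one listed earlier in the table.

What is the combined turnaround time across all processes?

Timeline: | T1 0-17 | T5 17-22 | T7 22-27 | T4 27-33 | T3 33-45 | T6 45-58 | T2 58-75 |
Completion: T1=17  T2=75  T3=45  T4=33  T5=22  T6=58  T7=27
Turnaround (C−A): T1=17  T2=74  T3=43  T4=30  T5=16  T6=48  T7=14
Turnaround = completion − arrival: T1=17, T2=74, T3=43, T4=30, T5=16, T6=48, T7=14
Total turnaround = 17 + 74 + 43 + 30 + 16 + 48 + 14 = 242

242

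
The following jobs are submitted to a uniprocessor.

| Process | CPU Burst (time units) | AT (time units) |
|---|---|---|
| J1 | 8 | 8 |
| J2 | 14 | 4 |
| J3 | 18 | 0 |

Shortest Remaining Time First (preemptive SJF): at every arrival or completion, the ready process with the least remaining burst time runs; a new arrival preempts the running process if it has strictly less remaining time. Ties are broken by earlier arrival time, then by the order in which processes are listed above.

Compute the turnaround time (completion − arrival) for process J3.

26

Timeline: | J3 0-8 | J1 8-16 | J3 16-26 | J2 26-40 |
Completion: J1=16  J2=40  J3=26
Turnaround(J3) = completion − arrival = 26 − 0 = 26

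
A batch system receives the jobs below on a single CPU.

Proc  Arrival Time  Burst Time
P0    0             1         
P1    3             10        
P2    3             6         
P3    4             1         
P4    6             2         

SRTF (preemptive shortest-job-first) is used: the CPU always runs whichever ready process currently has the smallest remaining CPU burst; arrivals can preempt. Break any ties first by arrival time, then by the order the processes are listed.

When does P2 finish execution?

Timeline: | P0 0-1 | idle 1-3 | P2 3-4 | P3 4-5 | P2 5-6 | P4 6-8 | P2 8-12 | P1 12-22 |
Completion: P0=1  P1=22  P2=12  P3=5  P4=8

12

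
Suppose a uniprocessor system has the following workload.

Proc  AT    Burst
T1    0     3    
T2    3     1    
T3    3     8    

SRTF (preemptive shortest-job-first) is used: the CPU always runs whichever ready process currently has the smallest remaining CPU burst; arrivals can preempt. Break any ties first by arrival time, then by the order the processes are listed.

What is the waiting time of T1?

0

Schedule: | T1 0-3 | T2 3-4 | T3 4-12 |
Completion: T1=3  T2=4  T3=12
Turnaround (C−A): T1=3  T2=1  T3=9
Waiting(T1) = turnaround − burst = 3 − 3 = 0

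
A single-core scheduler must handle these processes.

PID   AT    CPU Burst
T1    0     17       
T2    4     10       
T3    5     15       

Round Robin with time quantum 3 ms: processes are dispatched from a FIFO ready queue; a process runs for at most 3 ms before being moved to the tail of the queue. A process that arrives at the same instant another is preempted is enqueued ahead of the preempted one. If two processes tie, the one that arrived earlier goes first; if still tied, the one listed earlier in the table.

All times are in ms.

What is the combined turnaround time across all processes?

106

Schedule: | T1 0-6 | T2 6-9 | T3 9-12 | T1 12-15 | T2 15-18 | T3 18-21 | T1 21-24 | T2 24-27 | T3 27-30 | T1 30-33 | T2 33-34 | T3 34-37 | T1 37-39 | T3 39-42 |
Completion: T1=39  T2=34  T3=42
Turnaround (C−A): T1=39  T2=30  T3=37
Turnaround = completion − arrival: T1=39, T2=30, T3=37
Total turnaround = 39 + 30 + 37 = 106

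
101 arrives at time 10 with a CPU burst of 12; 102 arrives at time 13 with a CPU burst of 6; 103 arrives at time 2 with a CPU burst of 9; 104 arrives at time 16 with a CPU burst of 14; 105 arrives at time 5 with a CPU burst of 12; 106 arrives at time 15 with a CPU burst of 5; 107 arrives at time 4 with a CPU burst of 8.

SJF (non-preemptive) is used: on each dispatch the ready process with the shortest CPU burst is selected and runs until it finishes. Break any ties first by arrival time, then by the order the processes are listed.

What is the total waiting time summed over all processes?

Timeline: | idle 0-2 | 103 2-11 | 107 11-19 | 106 19-24 | 102 24-30 | 105 30-42 | 101 42-54 | 104 54-68 |
Completion: 101=54  102=30  103=11  104=68  105=42  106=24  107=19
Waiting = turnaround − burst: 101=32, 102=11, 103=0, 104=38, 105=25, 106=4, 107=7
Total waiting = 32 + 11 + 0 + 38 + 25 + 4 + 7 = 117

117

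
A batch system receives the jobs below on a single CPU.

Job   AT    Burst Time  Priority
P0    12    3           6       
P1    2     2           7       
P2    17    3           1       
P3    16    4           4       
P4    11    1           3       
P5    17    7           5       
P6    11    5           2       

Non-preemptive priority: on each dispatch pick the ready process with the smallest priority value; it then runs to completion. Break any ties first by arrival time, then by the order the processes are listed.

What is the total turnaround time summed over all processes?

60

Timeline: | idle 0-2 | P1 2-4 | idle 4-11 | P6 11-16 | P4 16-17 | P2 17-20 | P3 20-24 | P5 24-31 | P0 31-34 |
Completion: P0=34  P1=4  P2=20  P3=24  P4=17  P5=31  P6=16
Turnaround = completion − arrival: P0=22, P1=2, P2=3, P3=8, P4=6, P5=14, P6=5
Total turnaround = 22 + 2 + 3 + 8 + 6 + 14 + 5 = 60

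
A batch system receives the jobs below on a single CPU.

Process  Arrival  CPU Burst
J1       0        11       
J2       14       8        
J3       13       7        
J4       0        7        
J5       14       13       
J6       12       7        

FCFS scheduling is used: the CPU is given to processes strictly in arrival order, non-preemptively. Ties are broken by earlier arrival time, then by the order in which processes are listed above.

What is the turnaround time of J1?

11

Gantt: | J1 0-11 | J4 11-18 | J6 18-25 | J3 25-32 | J2 32-40 | J5 40-53 |
Completion: J1=11  J2=40  J3=32  J4=18  J5=53  J6=25
Turnaround(J1) = completion − arrival = 11 − 0 = 11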